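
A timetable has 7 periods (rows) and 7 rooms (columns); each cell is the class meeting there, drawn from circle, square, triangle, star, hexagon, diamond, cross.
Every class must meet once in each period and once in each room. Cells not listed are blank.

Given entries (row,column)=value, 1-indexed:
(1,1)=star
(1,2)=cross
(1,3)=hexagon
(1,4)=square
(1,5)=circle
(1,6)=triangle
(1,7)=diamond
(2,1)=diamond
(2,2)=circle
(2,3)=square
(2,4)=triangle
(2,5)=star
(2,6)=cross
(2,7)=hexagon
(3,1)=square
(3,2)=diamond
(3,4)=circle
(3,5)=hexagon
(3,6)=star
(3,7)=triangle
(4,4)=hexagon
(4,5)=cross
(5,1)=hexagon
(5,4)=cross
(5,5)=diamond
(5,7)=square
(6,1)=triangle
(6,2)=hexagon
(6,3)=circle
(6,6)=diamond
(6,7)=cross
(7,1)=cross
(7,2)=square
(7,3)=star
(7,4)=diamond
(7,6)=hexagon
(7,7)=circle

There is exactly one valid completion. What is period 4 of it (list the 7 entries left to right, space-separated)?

circle triangle diamond hexagon cross square star

Period 4, room 1: period 4 has {hexagon, cross} and room 1 has {square, triangle, star, hexagon, diamond, cross}, leaving only circle.
Period 4, room 6: period 4 has {circle, hexagon, cross} and room 6 has {triangle, star, hexagon, diamond, cross}, leaving only square.
Period 4, room 7: period 4 has {circle, square, hexagon, cross} and room 7 has {circle, square, triangle, hexagon, diamond, cross}, leaving only star.
Period 4, room 2: period 4 has {circle, square, star, hexagon, cross} and room 2 has {circle, square, hexagon, diamond, cross}, leaving only triangle.
Period 4, room 3: period 4 has {circle, square, triangle, star, hexagon, cross} and room 3 has {circle, square, star, hexagon}, leaving only diamond.
So period 4 reads: circle triangle diamond hexagon cross square star.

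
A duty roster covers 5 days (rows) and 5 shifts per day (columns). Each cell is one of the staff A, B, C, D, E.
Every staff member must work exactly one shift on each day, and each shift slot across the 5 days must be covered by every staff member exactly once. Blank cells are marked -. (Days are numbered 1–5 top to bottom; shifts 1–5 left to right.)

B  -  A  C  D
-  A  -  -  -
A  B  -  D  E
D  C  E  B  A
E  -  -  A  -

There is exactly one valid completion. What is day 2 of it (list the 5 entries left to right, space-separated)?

Day 2, shift 1: day 2 has {A} and shift 1 has {A, B, D, E}, leaving only C.
Day 2, shift 4: day 2 has {A, C} and shift 4 has {A, B, C, D}, leaving only E.
Day 2, shift 5: day 2 has {A, C, E} and shift 5 has {A, D, E}, leaving only B.
Day 2, shift 3: day 2 has {A, B, C, E} and shift 3 has {A, E}, leaving only D.
So day 2 reads: C A D E B.

C A D E B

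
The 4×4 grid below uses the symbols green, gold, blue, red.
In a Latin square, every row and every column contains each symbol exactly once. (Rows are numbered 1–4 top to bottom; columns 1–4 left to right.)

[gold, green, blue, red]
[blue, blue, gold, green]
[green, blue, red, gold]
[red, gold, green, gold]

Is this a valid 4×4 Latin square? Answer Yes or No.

Row 4 contains gold twice (at columns 2 and 4); row 2 is also not a permutation.

No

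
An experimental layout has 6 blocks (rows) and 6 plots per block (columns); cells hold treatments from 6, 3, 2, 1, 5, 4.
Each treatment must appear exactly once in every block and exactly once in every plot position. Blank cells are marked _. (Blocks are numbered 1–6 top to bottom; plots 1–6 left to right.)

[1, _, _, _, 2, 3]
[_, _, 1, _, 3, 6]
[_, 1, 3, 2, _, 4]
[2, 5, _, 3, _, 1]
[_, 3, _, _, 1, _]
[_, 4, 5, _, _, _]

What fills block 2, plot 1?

5

Block 1, plot 2: block 1 has {3, 2, 1} and plot 2 has {3, 1, 5, 4}, leaving only 6.
Block 1, plot 3: block 1 has {6, 3, 2, 1} and plot 3 has {3, 1, 5}, leaving only 4.
Block 1, plot 4: block 1 has {6, 3, 2, 1, 4} and plot 4 has {3, 2}, leaving only 5.
Block 2, plot 2: block 2 has {6, 3, 1} and plot 2 has {6, 3, 1, 5, 4}, leaving only 2.
Block 2, plot 4: block 2 has {6, 3, 2, 1} and plot 4 has {3, 2, 5}, leaving only 4.
Block 2 already has {6, 3, 2, 1, 4} and plot 1 already has {2, 1}, so block 2, plot 1 must be 5.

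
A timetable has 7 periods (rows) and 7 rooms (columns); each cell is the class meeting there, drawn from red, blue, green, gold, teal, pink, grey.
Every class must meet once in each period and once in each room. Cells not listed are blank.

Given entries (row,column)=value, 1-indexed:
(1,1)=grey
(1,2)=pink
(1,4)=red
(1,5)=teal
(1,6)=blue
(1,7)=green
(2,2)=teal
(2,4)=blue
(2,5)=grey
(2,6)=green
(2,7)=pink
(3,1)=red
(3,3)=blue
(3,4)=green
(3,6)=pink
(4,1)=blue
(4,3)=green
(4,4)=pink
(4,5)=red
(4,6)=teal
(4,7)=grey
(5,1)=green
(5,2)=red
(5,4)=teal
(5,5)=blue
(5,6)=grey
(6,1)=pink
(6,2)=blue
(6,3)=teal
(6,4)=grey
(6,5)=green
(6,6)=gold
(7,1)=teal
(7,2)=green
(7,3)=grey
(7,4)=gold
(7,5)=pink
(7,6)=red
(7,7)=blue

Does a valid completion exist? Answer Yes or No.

No period or room among the givens repeats a symbol, and propagating forced cells runs into no contradiction.
One valid completion exists (for instance, grey pink gold red teal blue green / gold teal red blue grey green pink / red grey blue green gold pink teal / blue gold green pink red teal grey / green red pink teal blue grey gold / pink blue teal grey green gold red / teal green grey gold pink red blue).

Yes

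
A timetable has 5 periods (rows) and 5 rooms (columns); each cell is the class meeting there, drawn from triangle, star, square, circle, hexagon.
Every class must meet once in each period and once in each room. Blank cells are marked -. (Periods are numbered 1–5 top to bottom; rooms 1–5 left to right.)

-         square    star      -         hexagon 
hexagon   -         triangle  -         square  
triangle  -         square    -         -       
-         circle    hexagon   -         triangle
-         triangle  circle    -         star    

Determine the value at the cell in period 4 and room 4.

Period 1, room 1: period 1 has {star, square, hexagon} and room 1 has {triangle, hexagon}, leaving only circle.
Period 1, room 4: period 1 has {star, square, circle, hexagon} and room 4 has {}, leaving only triangle.
Period 2, room 2: period 2 has {triangle, square, hexagon} and room 2 has {triangle, square, circle}, leaving only star.
Period 2, room 4: period 2 has {triangle, star, square, hexagon} and room 4 has {triangle}, leaving only circle.
Period 3, room 2: period 3 has {triangle, square} and room 2 has {triangle, star, square, circle}, leaving only hexagon.
Period 3, room 4: period 3 has {triangle, square, hexagon} and room 4 has {triangle, circle}, leaving only star.
Period 4 already has {triangle, circle, hexagon} and room 4 already has {triangle, star, circle}, so period 4, room 4 must be square.

square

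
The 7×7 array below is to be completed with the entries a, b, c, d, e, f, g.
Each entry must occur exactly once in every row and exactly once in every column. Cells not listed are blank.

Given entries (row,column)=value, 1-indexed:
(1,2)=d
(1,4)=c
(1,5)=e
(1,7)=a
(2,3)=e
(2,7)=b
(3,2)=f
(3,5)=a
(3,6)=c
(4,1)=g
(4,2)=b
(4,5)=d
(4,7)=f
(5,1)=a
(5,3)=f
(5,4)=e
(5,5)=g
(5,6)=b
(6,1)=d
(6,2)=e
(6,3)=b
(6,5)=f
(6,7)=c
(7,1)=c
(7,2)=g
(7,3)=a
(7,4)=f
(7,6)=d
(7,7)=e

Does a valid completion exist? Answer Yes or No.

Yes

No row or column among the givens repeats a symbol, and propagating forced cells runs into no contradiction.
One valid completion exists (for instance, b d g c e f a / f a e d c g b / e f d b a c g / g b c a d e f / a c f e g b d / d e b g f a c / c g a f b d e).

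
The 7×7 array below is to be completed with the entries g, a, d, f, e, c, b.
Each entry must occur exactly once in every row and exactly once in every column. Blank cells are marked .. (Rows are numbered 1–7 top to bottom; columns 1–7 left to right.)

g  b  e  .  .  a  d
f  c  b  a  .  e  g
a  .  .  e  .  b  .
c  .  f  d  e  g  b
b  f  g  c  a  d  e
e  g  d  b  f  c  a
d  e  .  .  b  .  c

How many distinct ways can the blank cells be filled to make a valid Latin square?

Row 1, column 4: eliminating its row and column leaves {f}.
Row 1, column 5: eliminating its row and column leaves {c}.
Row 2, column 5: eliminating its row and column leaves {d}.
Row 3, column 2: eliminating its row and column leaves {d}.
Row 3, column 3: eliminating its row and column leaves {c}.
Row 3, column 5: eliminating its row and column leaves {g, d, c}.
Row 3, column 7: eliminating its row and column leaves {f}.
Row 4, column 2: eliminating its row and column leaves {a}.
Row 7, column 3: eliminating its row and column leaves {a}.
Row 7, column 4: eliminating its row and column leaves {g, f}.
Row 7, column 6: eliminating its row and column leaves {f}.
Only one assignment across all blanks avoids any row or column repeat, giving 1 completion.

1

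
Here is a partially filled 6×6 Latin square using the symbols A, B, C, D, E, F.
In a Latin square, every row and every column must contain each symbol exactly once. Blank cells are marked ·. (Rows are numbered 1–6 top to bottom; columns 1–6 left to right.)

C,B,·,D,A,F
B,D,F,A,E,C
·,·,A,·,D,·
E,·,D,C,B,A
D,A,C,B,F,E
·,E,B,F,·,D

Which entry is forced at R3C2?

Row 1, column 3: row 1 has {A, B, C, D, F} and column 3 has {A, B, C, D, F}, leaving only E.
Row 3, column 1: row 3 has {A, D} and column 1 has {B, C, D, E}, leaving only F.
Row 3 already has {A, D, F} and column 2 already has {A, B, D, E}, so row 3, column 2 must be C.

C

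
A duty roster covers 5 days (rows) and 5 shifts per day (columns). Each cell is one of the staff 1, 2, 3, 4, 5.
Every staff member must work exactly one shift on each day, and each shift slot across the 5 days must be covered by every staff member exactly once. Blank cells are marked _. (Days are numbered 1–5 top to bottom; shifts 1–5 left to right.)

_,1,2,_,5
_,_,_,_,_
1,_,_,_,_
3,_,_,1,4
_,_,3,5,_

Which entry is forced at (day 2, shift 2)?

3

Day 1, shift 1: day 1 has {1, 2, 5} and shift 1 has {1, 3}, leaving only 4.
Day 1, shift 4: day 1 has {1, 2, 4, 5} and shift 4 has {1, 5}, leaving only 3.
Day 4, shift 3: day 4 has {1, 3, 4} and shift 3 has {2, 3}, leaving only 5.
Day 3, shift 3: day 3 has {1} and shift 3 has {2, 3, 5}, leaving only 4.
Day 2, shift 3: day 2 has {} and shift 3 has {2, 3, 4, 5}, leaving only 1.
Day 3, shift 4: day 3 has {1, 4} and shift 4 has {1, 3, 5}, leaving only 2.
Day 2, shift 4: day 2 has {1} and shift 4 has {1, 2, 3, 5}, leaving only 4.
Day 3, shift 5: day 3 has {1, 2, 4} and shift 5 has {4, 5}, leaving only 3.
Day 2, shift 5: day 2 has {1, 4} and shift 5 has {3, 4, 5}, leaving only 2.
Day 2, shift 1: day 2 has {1, 2, 4} and shift 1 has {1, 3, 4}, leaving only 5.
Day 2 already has {1, 2, 4, 5} and shift 2 already has {1}, so day 2, shift 2 must be 3.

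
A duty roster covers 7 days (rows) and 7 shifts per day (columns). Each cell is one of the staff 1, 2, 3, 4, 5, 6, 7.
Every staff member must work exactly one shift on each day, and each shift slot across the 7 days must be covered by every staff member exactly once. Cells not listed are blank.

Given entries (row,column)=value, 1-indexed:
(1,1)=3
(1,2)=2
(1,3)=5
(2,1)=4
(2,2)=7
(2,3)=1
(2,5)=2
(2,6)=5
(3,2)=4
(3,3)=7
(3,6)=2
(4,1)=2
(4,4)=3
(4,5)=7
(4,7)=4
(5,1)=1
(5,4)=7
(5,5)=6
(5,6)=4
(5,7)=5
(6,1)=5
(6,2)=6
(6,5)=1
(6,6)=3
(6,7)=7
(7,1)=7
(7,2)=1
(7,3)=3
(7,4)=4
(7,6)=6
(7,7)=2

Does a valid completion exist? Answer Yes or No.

No day or shift among the givens repeats a symbol, and propagating forced cells runs into no contradiction.
One valid completion exists (for instance, 3 2 5 1 4 7 6 / 4 7 1 6 2 5 3 / 6 4 7 5 3 2 1 / 2 5 6 3 7 1 4 / 1 3 2 7 6 4 5 / 5 6 4 2 1 3 7 / 7 1 3 4 5 6 2).

Yes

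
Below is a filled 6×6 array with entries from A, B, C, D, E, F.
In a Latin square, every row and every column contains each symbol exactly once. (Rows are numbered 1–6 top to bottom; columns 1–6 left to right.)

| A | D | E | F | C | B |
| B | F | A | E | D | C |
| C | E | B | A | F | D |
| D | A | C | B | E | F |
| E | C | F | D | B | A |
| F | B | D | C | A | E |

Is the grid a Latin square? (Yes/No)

Yes

Each row is a permutation of the 6 symbols, and so is each column.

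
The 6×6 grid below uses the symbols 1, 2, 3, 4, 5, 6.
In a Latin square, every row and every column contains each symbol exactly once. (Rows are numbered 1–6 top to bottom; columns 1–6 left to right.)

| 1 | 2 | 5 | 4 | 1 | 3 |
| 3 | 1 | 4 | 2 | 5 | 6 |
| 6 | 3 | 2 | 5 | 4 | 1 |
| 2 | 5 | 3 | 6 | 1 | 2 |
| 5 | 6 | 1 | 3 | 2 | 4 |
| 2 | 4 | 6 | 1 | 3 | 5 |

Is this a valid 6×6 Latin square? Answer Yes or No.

No

Row 4 contains 2 twice (at columns 1 and 6); row 1 is also not a permutation.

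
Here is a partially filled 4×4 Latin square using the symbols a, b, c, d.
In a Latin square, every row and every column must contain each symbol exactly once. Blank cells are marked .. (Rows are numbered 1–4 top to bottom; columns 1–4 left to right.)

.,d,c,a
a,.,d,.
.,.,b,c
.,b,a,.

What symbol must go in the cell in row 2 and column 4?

b

Row 2 already has {a, d} and column 4 already has {a, c}, so row 2, column 4 must be b.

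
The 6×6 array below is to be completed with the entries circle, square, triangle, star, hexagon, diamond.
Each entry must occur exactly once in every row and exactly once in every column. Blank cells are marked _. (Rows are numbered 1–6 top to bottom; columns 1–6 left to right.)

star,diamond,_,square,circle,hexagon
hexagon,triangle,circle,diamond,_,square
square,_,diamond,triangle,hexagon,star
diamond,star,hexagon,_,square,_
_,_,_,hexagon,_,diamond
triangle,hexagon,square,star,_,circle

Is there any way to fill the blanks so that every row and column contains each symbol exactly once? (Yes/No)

Yes

No row or column among the givens repeats a symbol, and propagating forced cells runs into no contradiction.
One valid completion exists (for instance, star diamond triangle square circle hexagon / hexagon triangle circle diamond star square / square circle diamond triangle hexagon star / diamond star hexagon circle square triangle / circle square star hexagon triangle diamond / triangle hexagon square star diamond circle).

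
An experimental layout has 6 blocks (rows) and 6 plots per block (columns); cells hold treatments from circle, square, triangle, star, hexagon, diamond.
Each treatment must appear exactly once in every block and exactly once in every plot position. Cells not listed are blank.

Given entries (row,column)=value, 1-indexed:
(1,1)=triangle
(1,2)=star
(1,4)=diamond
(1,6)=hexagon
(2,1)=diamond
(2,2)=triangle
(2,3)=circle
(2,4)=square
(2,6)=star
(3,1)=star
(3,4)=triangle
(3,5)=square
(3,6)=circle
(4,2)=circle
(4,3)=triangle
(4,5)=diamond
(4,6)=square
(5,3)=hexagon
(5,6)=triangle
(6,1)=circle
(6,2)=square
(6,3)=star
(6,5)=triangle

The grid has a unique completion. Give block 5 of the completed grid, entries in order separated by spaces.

Block 5, plot 1: block 5 has {triangle, hexagon} and plot 1 has {circle, triangle, star, diamond}, leaving only square.
Block 5, plot 2: block 5 has {square, triangle, hexagon} and plot 2 has {circle, square, triangle, star}, leaving only diamond.
Block 1, plot 3: block 1 has {triangle, star, hexagon, diamond} and plot 3 has {circle, triangle, star, hexagon}, leaving only square.
Block 1, plot 5: block 1 has {square, triangle, star, hexagon, diamond} and plot 5 has {square, triangle, diamond}, leaving only circle.
Block 5, plot 5: block 5 has {square, triangle, hexagon, diamond} and plot 5 has {circle, square, triangle, diamond}, leaving only star.
Block 5, plot 4: block 5 has {square, triangle, star, hexagon, diamond} and plot 4 has {square, triangle, diamond}, leaving only circle.
So block 5 reads: square diamond hexagon circle star triangle.

square diamond hexagon circle star triangle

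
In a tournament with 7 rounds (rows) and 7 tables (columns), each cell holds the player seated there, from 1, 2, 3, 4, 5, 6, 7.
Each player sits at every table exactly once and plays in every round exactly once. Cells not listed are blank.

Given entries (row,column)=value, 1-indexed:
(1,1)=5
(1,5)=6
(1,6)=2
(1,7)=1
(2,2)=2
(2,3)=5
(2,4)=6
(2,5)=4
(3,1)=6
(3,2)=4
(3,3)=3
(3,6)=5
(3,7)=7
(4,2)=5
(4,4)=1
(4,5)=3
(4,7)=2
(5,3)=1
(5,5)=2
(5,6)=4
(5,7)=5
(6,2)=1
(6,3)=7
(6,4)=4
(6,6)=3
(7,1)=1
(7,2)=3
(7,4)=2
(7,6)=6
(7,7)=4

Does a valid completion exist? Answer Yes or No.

No

Round 3, table 4: round 3 together with table 4 already contain {1, 2, 3, 4, 5, 6, 7} — every symbol — so nothing can go there. The grid has no valid completion.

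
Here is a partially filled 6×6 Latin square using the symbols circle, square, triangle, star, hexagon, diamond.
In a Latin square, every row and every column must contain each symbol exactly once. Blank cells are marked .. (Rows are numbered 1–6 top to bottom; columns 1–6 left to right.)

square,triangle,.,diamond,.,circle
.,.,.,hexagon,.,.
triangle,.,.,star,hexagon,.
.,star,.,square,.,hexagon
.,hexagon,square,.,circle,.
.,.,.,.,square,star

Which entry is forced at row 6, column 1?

Row 1, column 5: row 1 has {circle, square, triangle, diamond} and column 5 has {circle, square, hexagon}, leaving only star.
Row 1, column 3: row 1 has {circle, square, triangle, star, diamond} and column 3 has {square}, leaving only hexagon.
Row 5, column 4: row 5 has {circle, square, hexagon} and column 4 has {square, star, hexagon, diamond}, leaving only triangle.
Row 5, column 6: row 5 has {circle, square, triangle, hexagon} and column 6 has {circle, star, hexagon}, leaving only diamond.
Row 3, column 6: row 3 has {triangle, star, hexagon} and column 6 has {circle, star, hexagon, diamond}, leaving only square.
Row 2, column 6: row 2 has {hexagon} and column 6 has {circle, square, star, hexagon, diamond}, leaving only triangle.
Row 2, column 5: row 2 has {triangle, hexagon} and column 5 has {circle, square, star, hexagon}, leaving only diamond.
Row 4, column 5: row 4 has {square, star, hexagon} and column 5 has {circle, square, star, hexagon, diamond}, leaving only triangle.
Row 5, column 1: row 5 has {circle, square, triangle, hexagon, diamond} and column 1 has {square, triangle}, leaving only star.
Row 2, column 1: row 2 has {triangle, hexagon, diamond} and column 1 has {square, triangle, star}, leaving only circle.
Row 2, column 2: row 2 has {circle, triangle, hexagon, diamond} and column 2 has {triangle, star, hexagon}, leaving only square.
Row 2, column 3: row 2 has {circle, square, triangle, hexagon, diamond} and column 3 has {square, hexagon}, leaving only star.
Row 4, column 1: row 4 has {square, triangle, star, hexagon} and column 1 has {circle, square, triangle, star}, leaving only diamond.
Row 6 already has {square, star} and column 1 already has {circle, square, triangle, star, diamond}, so row 6, column 1 must be hexagon.

hexagon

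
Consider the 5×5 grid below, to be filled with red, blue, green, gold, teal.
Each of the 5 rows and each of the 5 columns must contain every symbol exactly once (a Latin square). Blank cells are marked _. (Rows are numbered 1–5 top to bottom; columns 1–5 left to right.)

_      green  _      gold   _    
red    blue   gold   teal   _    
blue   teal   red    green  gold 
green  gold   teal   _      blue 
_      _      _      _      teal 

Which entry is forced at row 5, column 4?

Row 1, column 1: row 1 has {green, gold} and column 1 has {red, blue, green}, leaving only teal.
Row 1, column 3: row 1 has {green, gold, teal} and column 3 has {red, gold, teal}, leaving only blue.
Row 1, column 5: row 1 has {blue, green, gold, teal} and column 5 has {blue, gold, teal}, leaving only red.
Row 2, column 5: row 2 has {red, blue, gold, teal} and column 5 has {red, blue, gold, teal}, leaving only green.
Row 4, column 4: row 4 has {blue, green, gold, teal} and column 4 has {green, gold, teal}, leaving only red.
Row 5 already has {teal} and column 4 already has {red, green, gold, teal}, so row 5, column 4 must be blue.

blue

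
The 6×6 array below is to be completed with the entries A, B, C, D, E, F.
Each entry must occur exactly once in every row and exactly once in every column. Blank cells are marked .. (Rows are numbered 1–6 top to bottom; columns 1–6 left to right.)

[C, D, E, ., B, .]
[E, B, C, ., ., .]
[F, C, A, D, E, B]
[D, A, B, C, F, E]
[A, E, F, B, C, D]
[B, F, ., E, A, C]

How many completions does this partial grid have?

2

Row 1, column 4: eliminating its row and column leaves {A, F}.
Row 1, column 6: eliminating its row and column leaves {A, F}.
Row 2, column 4: eliminating its row and column leaves {A, F}.
Row 2, column 5: eliminating its row and column leaves {D}.
Row 2, column 6: eliminating its row and column leaves {A, F}.
Row 6, column 3: eliminating its row and column leaves {D}.
Enumerating the assignments across these blanks that avoid any row or column repeat gives 2 completions.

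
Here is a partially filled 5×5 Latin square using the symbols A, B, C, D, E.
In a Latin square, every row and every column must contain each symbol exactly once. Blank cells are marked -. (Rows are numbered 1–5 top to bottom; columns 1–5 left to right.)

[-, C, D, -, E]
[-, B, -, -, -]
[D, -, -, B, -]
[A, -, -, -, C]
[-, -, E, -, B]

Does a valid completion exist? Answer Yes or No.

Yes

No row or column among the givens repeats a symbol, and propagating forced cells runs into no contradiction.
One valid completion exists (for instance, B C D A E / E B A C D / D E C B A / A D B E C / C A E D B).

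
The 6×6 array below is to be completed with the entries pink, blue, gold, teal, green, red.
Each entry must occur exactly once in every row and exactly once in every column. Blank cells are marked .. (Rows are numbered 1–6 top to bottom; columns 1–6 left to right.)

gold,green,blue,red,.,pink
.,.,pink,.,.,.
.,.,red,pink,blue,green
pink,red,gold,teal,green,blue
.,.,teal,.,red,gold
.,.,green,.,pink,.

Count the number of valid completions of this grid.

3

Row 1, column 5: eliminating its row and column leaves {teal}.
Row 2, column 1: eliminating its row and column leaves {blue, teal, green, red}.
Row 2, column 2: eliminating its row and column leaves {blue, gold, teal}.
Row 2, column 4: eliminating its row and column leaves {blue, gold, green}.
Row 2, column 5: eliminating its row and column leaves {gold, teal}.
Row 2, column 6: eliminating its row and column leaves {teal, red}.
Row 3, column 1: eliminating its row and column leaves {teal}.
Row 3, column 2: eliminating its row and column leaves {gold, teal}.
Row 5, column 1: eliminating its row and column leaves {blue, green}.
Row 5, column 2: eliminating its row and column leaves {pink, blue}.
Row 5, column 4: eliminating its row and column leaves {blue, green}.
Row 6, column 1: eliminating its row and column leaves {blue, teal, red}.
Row 6, column 2: eliminating its row and column leaves {blue, gold, teal}.
Row 6, column 4: eliminating its row and column leaves {blue, gold}.
Row 6, column 6: eliminating its row and column leaves {teal, red}.
Enumerating the assignments across these blanks that avoid any row or column repeat gives 3 completions.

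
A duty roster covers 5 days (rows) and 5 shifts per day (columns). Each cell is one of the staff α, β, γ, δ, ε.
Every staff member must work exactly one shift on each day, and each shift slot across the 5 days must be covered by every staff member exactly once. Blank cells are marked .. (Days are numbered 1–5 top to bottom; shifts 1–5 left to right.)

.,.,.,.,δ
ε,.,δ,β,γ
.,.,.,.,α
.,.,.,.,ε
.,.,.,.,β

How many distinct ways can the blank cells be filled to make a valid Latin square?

56

Day 1, shift 1: eliminating its day and shift leaves {α, β, γ}.
Day 1, shift 2: eliminating its day and shift leaves {α, β, γ, ε}.
Day 1, shift 3: eliminating its day and shift leaves {α, β, γ, ε}.
Day 1, shift 4: eliminating its day and shift leaves {α, γ, ε}.
Day 2, shift 2: eliminating its day and shift leaves {α}.
Day 3, shift 1: eliminating its day and shift leaves {β, γ, δ}.
Day 3, shift 2: eliminating its day and shift leaves {β, γ, δ, ε}.
Day 3, shift 3: eliminating its day and shift leaves {β, γ, ε}.
Day 3, shift 4: eliminating its day and shift leaves {γ, δ, ε}.
Day 4, shift 1: eliminating its day and shift leaves {α, β, γ, δ}.
Day 4, shift 2: eliminating its day and shift leaves {α, β, γ, δ}.
Day 4, shift 3: eliminating its day and shift leaves {α, β, γ}.
Day 4, shift 4: eliminating its day and shift leaves {α, γ, δ}.
Day 5, shift 1: eliminating its day and shift leaves {α, γ, δ}.
Day 5, shift 2: eliminating its day and shift leaves {α, γ, δ, ε}.
Day 5, shift 3: eliminating its day and shift leaves {α, γ, ε}.
Day 5, shift 4: eliminating its day and shift leaves {α, γ, δ, ε}.
Enumerating the assignments across these blanks that avoid any day or shift repeat gives 56 completions.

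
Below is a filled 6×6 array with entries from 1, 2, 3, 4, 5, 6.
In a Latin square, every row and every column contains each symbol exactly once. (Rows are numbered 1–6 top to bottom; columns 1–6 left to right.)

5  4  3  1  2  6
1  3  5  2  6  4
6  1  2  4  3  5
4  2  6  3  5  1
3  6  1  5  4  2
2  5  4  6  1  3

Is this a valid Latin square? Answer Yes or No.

Yes

Each row is a permutation of the 6 symbols, and so is each column.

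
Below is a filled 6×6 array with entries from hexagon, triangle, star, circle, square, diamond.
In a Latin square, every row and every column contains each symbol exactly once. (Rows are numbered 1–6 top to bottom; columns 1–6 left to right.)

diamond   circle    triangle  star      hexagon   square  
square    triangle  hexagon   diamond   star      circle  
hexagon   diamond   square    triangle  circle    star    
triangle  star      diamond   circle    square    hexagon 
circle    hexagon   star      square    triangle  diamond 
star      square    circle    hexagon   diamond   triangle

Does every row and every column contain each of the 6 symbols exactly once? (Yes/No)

Yes

Each row is a permutation of the 6 symbols, and so is each column.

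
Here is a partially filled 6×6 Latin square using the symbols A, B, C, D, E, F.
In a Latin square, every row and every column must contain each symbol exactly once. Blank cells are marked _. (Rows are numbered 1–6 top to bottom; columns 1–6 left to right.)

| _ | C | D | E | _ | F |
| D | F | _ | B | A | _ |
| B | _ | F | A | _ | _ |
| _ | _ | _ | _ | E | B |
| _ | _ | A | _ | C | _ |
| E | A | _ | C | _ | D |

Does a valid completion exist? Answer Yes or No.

No

Row 1, column 1: row 1 has {C, D, E, F} and column 1 has {B, D, E}, so it must be A.
Row 1, column 5: row 1 has {A, C, D, E, F} and column 5 has {A, C, E}, so it must be B.
Row 3, column 5: row 3 has {A, B, F} and column 5 has {A, B, C, E}, so it must be D.
Row 3, column 2: row 3 has {A, B, D, F} and column 2 has {A, C, F}, so it must be E.
Row 3, column 6: row 3 has {A, B, D, E, F} and column 6 has {B, D, F}, so it must be C.
Row 2, column 6: row 2 has {A, B, D, F} and column 6 has {B, C, D, F}, so it must be E.
Now row 5, column 6: row 5 together with column 6 already contain {A, B, C, D, E, F} — every symbol — so nothing can go there. The grid has no valid completion.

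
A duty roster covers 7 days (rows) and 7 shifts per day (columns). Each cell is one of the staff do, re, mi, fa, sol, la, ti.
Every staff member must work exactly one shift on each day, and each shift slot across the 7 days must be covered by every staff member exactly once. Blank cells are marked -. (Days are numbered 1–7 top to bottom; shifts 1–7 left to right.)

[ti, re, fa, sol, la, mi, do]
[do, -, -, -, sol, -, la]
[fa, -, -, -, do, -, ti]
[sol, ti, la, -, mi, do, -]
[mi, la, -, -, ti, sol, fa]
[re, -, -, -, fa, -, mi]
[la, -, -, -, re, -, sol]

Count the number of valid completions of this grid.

8

Day 2, shift 2: eliminating its day and shift leaves {mi, fa}.
Day 2, shift 3: eliminating its day and shift leaves {re, mi, ti}.
Day 2, shift 4: eliminating its day and shift leaves {re, mi, fa, ti}.
Day 2, shift 6: eliminating its day and shift leaves {re, fa, ti}.
Day 3, shift 2: eliminating its day and shift leaves {mi, sol}.
Day 3, shift 3: eliminating its day and shift leaves {re, mi, sol}.
Day 3, shift 4: eliminating its day and shift leaves {re, mi, la}.
Day 3, shift 6: eliminating its day and shift leaves {re, la}.
Day 4, shift 4: eliminating its day and shift leaves {re, fa}.
Day 4, shift 7: eliminating its day and shift leaves {re}.
Day 5, shift 3: eliminating its day and shift leaves {do, re}.
Day 5, shift 4: eliminating its day and shift leaves {do, re}.
Day 6, shift 2: eliminating its day and shift leaves {do, sol}.
Day 6, shift 3: eliminating its day and shift leaves {do, sol, ti}.
Day 6, shift 4: eliminating its day and shift leaves {do, la, ti}.
Day 6, shift 6: eliminating its day and shift leaves {la, ti}.
Day 7, shift 2: eliminating its day and shift leaves {do, mi, fa}.
Day 7, shift 3: eliminating its day and shift leaves {do, mi, ti}.
Day 7, shift 4: eliminating its day and shift leaves {do, mi, fa, ti}.
Day 7, shift 6: eliminating its day and shift leaves {fa, ti}.
Enumerating the assignments across these blanks that avoid any day or shift repeat gives 8 completions.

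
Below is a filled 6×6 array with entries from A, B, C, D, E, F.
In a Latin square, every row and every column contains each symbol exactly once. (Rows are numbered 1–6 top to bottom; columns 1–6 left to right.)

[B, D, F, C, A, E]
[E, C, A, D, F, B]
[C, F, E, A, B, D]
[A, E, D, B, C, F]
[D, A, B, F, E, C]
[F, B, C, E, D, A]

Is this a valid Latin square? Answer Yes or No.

Each row is a permutation of the 6 symbols, and so is each column.

Yes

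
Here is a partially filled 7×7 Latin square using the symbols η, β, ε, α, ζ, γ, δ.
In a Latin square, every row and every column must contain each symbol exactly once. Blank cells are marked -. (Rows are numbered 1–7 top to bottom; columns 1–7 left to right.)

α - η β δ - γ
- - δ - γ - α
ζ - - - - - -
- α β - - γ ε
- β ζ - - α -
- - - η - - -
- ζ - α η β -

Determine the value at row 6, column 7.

Row 1, column 2: row 1 has {η, β, α, γ, δ} and column 2 has {β, α, ζ}, leaving only ε.
Row 1, column 6: row 1 has {η, β, ε, α, γ, δ} and column 6 has {β, α, γ}, leaving only ζ.
Row 2, column 2: row 2 has {α, γ, δ} and column 2 has {β, ε, α, ζ}, leaving only η.
Row 2, column 6: row 2 has {η, α, γ, δ} and column 6 has {β, α, ζ, γ}, leaving only ε.
Row 2, column 1: row 2 has {η, ε, α, γ, δ} and column 1 has {α, ζ}, leaving only β.
Row 2, column 4: row 2 has {η, β, ε, α, γ, δ} and column 4 has {η, β, α}, leaving only ζ.
Row 4, column 4: row 4 has {β, ε, α, γ} and column 4 has {η, β, α, ζ}, leaving only δ.
Row 4, column 1: row 4 has {β, ε, α, γ, δ} and column 1 has {β, α, ζ}, leaving only η.
Row 4, column 5: row 4 has {η, β, ε, α, γ, δ} and column 5 has {η, γ, δ}, leaving only ζ.
Row 5, column 5: row 5 has {β, α, ζ} and column 5 has {η, ζ, γ, δ}, leaving only ε.
Row 5, column 4: row 5 has {β, ε, α, ζ} and column 4 has {η, β, α, ζ, δ}, leaving only γ.
Row 3, column 4: row 3 has {ζ} and column 4 has {η, β, α, ζ, γ, δ}, leaving only ε.
Row 5, column 1: row 5 has {β, ε, α, ζ, γ} and column 1 has {η, β, α, ζ}, leaving only δ.
Row 5, column 7: row 5 has {β, ε, α, ζ, γ, δ} and column 7 has {ε, α, γ}, leaving only η.
Row 6, column 6: row 6 has {η} and column 6 has {β, ε, α, ζ, γ}, leaving only δ.
Row 3, column 6: row 3 has {ε, ζ} and column 6 has {β, ε, α, ζ, γ, δ}, leaving only η.
Row 6, column 2: row 6 has {η, δ} and column 2 has {η, β, ε, α, ζ}, leaving only γ.
Row 3, column 2: row 3 has {η, ε, ζ} and column 2 has {η, β, ε, α, ζ, γ}, leaving only δ.
Row 3, column 7: row 3 has {η, ε, ζ, δ} and column 7 has {η, ε, α, γ}, leaving only β.
Row 6 already has {η, γ, δ} and column 7 already has {η, β, ε, α, γ}, so row 6, column 7 must be ζ.

ζ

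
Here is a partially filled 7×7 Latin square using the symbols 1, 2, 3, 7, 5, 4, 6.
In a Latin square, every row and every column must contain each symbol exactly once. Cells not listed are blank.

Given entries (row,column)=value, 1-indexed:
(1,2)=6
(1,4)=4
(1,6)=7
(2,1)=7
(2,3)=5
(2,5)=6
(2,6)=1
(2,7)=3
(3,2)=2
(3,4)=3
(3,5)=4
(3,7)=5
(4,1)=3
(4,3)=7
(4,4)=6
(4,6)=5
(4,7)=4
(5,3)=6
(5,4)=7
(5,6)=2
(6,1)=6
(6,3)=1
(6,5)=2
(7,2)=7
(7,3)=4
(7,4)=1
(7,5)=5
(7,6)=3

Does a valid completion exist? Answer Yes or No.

No

Row 3, column 3: row 3 together with column 3 already contain {1, 2, 3, 7, 5, 4, 6} — every symbol — so nothing can go there. The grid has no valid completion.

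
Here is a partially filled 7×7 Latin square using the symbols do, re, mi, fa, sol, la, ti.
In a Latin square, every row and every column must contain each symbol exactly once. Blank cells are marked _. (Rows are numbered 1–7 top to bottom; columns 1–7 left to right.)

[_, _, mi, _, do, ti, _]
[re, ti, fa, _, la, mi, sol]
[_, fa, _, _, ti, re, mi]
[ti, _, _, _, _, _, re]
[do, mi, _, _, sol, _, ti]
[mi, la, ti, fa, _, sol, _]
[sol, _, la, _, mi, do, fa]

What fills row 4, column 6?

la

Row 1, column 7: row 1 has {do, mi, ti} and column 7 has {re, mi, fa, sol, ti}, leaving only la.
Row 1, column 1: row 1 has {do, mi, la, ti} and column 1 has {do, re, mi, sol, ti}, leaving only fa.
Row 2, column 4: row 2 has {re, mi, fa, sol, la, ti} and column 4 has {fa}, leaving only do.
Row 3, column 1: row 3 has {re, mi, fa, ti} and column 1 has {do, re, mi, fa, sol, ti}, leaving only la.
Row 3, column 4: row 3 has {re, mi, fa, la, ti} and column 4 has {do, fa}, leaving only sol.
Row 1, column 4: row 1 has {do, mi, fa, la, ti} and column 4 has {do, fa, sol}, leaving only re.
Row 1, column 2: row 1 has {do, re, mi, fa, la, ti} and column 2 has {mi, fa, la, ti}, leaving only sol.
Row 3, column 3: row 3 has {re, mi, fa, sol, la, ti} and column 3 has {mi, fa, la, ti}, leaving only do.
Row 4, column 2: row 4 has {re, ti} and column 2 has {mi, fa, sol, la, ti}, leaving only do.
Row 4, column 3: row 4 has {do, re, ti} and column 3 has {do, mi, fa, la, ti}, leaving only sol.
Row 4, column 5: row 4 has {do, re, sol, ti} and column 5 has {do, mi, sol, la, ti}, leaving only fa.
Row 4 already has {do, re, fa, sol, ti} and column 6 already has {do, re, mi, sol, ti}, so row 4, column 6 must be la.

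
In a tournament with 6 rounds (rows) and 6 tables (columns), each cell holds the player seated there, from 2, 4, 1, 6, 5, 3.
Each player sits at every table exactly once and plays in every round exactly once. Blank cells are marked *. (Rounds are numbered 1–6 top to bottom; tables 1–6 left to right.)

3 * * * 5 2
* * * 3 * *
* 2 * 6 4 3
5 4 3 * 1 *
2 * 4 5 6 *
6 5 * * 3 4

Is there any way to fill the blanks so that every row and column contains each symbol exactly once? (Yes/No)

Yes

No round or table among the givens repeats a symbol, and propagating forced cells runs into no contradiction.
One valid completion exists (for instance, 3 6 1 4 5 2 / 4 1 6 3 2 5 / 1 2 5 6 4 3 / 5 4 3 2 1 6 / 2 3 4 5 6 1 / 6 5 2 1 3 4).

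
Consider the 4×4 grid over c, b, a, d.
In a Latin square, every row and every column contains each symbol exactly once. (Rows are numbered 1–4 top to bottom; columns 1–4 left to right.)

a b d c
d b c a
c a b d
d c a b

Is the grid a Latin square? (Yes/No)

No

Every row is a permutation, but column 2 contains b twice (at rows 1 and 2).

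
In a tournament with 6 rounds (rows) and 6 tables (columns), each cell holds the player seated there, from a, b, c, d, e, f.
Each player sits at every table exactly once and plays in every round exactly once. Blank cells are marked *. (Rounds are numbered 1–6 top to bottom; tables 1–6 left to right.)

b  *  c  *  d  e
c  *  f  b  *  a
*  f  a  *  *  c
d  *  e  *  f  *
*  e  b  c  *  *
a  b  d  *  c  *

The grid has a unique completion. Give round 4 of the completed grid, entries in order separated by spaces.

Round 4, table 4: round 4 has {d, e, f} and table 4 has {b, c}, leaving only a.
Round 4, table 2: round 4 has {a, d, e, f} and table 2 has {b, e, f}, leaving only c.
Round 4, table 6: round 4 has {a, c, d, e, f} and table 6 has {a, c, e}, leaving only b.
So round 4 reads: d c e a f b.

d c e a f b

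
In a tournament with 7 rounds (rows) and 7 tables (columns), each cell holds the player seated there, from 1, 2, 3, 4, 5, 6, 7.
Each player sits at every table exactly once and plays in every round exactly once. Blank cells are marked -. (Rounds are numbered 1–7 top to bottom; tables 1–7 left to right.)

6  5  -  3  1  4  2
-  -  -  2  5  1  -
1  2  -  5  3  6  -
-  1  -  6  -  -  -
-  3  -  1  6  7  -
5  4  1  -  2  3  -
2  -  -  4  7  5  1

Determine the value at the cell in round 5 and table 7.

5

Round 1, table 3: round 1 has {1, 2, 3, 4, 5, 6} and table 3 has {1}, leaving only 7.
Round 3, table 3: round 3 has {1, 2, 3, 5, 6} and table 3 has {1, 7}, leaving only 4.
Round 3, table 7: round 3 has {1, 2, 3, 4, 5, 6} and table 7 has {1, 2}, leaving only 7.
Round 4, table 5: round 4 has {1, 6} and table 5 has {1, 2, 3, 5, 6, 7}, leaving only 4.
Round 4, table 6: round 4 has {1, 4, 6} and table 6 has {1, 3, 4, 5, 6, 7}, leaving only 2.
Round 5, table 1: round 5 has {1, 3, 6, 7} and table 1 has {1, 2, 5, 6}, leaving only 4.
Round 5 already has {1, 3, 4, 6, 7} and table 7 already has {1, 2, 7}, so round 5, table 7 must be 5.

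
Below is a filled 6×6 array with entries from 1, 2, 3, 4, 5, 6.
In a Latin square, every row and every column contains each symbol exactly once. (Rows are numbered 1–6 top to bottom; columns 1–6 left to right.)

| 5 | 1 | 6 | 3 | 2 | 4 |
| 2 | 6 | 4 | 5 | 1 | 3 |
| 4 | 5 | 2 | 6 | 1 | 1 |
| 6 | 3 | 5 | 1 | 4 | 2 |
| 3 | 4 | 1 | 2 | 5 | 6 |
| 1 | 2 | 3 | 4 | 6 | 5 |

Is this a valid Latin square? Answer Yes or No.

Column 5 contains 1 twice (at rows 2 and 3), so it is not a permutation.

No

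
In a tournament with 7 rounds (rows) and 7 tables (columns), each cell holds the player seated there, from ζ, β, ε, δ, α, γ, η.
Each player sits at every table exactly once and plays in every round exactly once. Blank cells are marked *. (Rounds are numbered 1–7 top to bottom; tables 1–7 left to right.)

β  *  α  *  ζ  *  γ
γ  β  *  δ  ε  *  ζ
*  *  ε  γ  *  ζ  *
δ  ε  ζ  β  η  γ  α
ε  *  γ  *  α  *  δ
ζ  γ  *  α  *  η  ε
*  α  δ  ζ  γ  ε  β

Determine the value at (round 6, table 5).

δ

Round 1, table 6: round 1 has {ζ, β, α, γ} and table 6 has {ζ, ε, γ, η}, leaving only δ.
Round 1, table 2: round 1 has {ζ, β, δ, α, γ} and table 2 has {β, ε, α, γ}, leaving only η.
Round 1, table 4: round 1 has {ζ, β, δ, α, γ, η} and table 4 has {ζ, β, δ, α, γ}, leaving only ε.
Round 2, table 3: round 2 has {ζ, β, ε, δ, γ} and table 3 has {ζ, ε, δ, α, γ}, leaving only η.
Round 2, table 6: round 2 has {ζ, β, ε, δ, γ, η} and table 6 has {ζ, ε, δ, γ, η}, leaving only α.
Round 3, table 2: round 3 has {ζ, ε, γ} and table 2 has {β, ε, α, γ, η}, leaving only δ.
Round 3, table 5: round 3 has {ζ, ε, δ, γ} and table 5 has {ζ, ε, α, γ, η}, leaving only β.
Round 6 already has {ζ, ε, α, γ, η} and table 5 already has {ζ, β, ε, α, γ, η}, so round 6, table 5 must be δ.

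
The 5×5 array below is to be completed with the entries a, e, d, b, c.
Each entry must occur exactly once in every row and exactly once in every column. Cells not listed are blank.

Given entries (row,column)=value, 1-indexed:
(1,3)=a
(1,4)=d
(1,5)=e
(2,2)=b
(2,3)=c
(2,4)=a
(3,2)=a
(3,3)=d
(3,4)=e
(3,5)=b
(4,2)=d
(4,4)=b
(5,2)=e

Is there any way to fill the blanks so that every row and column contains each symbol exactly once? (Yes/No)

Yes

No row or column among the givens repeats a symbol, and propagating forced cells runs into no contradiction.
One valid completion exists (for instance, b c a d e / e b c a d / c a d e b / a d e b c / d e b c a).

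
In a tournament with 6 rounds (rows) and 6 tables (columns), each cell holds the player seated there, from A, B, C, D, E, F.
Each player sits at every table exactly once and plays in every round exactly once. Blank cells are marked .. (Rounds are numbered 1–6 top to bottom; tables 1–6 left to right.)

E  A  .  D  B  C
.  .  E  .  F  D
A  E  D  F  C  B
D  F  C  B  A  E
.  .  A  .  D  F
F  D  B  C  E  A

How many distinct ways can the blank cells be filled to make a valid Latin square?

Round 1, table 3: eliminating its round and table leaves {F}.
Round 2, table 1: eliminating its round and table leaves {B, C}.
Round 2, table 2: eliminating its round and table leaves {B, C}.
Round 2, table 4: eliminating its round and table leaves {A}.
Round 5, table 1: eliminating its round and table leaves {B, C}.
Round 5, table 2: eliminating its round and table leaves {B, C}.
Round 5, table 4: eliminating its round and table leaves {E}.
Enumerating the assignments across these blanks that avoid any round or table repeat gives 2 completions.

2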